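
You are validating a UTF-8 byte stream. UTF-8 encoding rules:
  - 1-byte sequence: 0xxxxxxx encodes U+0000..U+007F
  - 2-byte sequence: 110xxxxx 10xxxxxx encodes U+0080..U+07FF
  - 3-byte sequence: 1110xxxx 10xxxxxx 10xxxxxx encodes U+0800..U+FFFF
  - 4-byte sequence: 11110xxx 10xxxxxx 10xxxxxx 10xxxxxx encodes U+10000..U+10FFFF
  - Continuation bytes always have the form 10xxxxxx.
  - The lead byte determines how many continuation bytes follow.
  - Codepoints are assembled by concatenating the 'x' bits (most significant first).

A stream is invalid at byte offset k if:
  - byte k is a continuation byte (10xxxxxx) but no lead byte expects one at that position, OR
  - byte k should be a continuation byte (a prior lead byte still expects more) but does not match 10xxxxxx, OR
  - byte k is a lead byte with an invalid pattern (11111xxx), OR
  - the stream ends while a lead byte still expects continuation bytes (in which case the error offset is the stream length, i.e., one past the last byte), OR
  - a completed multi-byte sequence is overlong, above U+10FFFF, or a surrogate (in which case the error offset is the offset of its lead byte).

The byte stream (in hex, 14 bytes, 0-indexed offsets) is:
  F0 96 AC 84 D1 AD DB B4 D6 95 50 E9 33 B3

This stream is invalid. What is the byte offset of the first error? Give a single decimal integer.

Answer: 12

Derivation:
Byte[0]=F0: 4-byte lead, need 3 cont bytes. acc=0x0
Byte[1]=96: continuation. acc=(acc<<6)|0x16=0x16
Byte[2]=AC: continuation. acc=(acc<<6)|0x2C=0x5AC
Byte[3]=84: continuation. acc=(acc<<6)|0x04=0x16B04
Completed: cp=U+16B04 (starts at byte 0)
Byte[4]=D1: 2-byte lead, need 1 cont bytes. acc=0x11
Byte[5]=AD: continuation. acc=(acc<<6)|0x2D=0x46D
Completed: cp=U+046D (starts at byte 4)
Byte[6]=DB: 2-byte lead, need 1 cont bytes. acc=0x1B
Byte[7]=B4: continuation. acc=(acc<<6)|0x34=0x6F4
Completed: cp=U+06F4 (starts at byte 6)
Byte[8]=D6: 2-byte lead, need 1 cont bytes. acc=0x16
Byte[9]=95: continuation. acc=(acc<<6)|0x15=0x595
Completed: cp=U+0595 (starts at byte 8)
Byte[10]=50: 1-byte ASCII. cp=U+0050
Byte[11]=E9: 3-byte lead, need 2 cont bytes. acc=0x9
Byte[12]=33: expected 10xxxxxx continuation. INVALID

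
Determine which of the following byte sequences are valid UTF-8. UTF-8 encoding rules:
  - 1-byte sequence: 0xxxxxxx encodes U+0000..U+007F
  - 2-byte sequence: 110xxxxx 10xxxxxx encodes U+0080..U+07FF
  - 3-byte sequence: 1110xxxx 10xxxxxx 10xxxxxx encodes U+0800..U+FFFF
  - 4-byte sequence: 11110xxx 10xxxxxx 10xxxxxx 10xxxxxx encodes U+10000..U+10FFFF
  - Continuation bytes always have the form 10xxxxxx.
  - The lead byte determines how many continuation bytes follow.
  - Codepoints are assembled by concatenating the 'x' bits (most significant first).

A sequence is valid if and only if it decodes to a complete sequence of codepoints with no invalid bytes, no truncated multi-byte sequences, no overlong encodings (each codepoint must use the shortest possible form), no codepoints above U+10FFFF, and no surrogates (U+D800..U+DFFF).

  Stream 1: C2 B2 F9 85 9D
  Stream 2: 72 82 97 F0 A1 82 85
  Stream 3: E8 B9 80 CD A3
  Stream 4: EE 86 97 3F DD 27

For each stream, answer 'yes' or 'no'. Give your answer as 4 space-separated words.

Answer: no no yes no

Derivation:
Stream 1: error at byte offset 2. INVALID
Stream 2: error at byte offset 1. INVALID
Stream 3: decodes cleanly. VALID
Stream 4: error at byte offset 5. INVALID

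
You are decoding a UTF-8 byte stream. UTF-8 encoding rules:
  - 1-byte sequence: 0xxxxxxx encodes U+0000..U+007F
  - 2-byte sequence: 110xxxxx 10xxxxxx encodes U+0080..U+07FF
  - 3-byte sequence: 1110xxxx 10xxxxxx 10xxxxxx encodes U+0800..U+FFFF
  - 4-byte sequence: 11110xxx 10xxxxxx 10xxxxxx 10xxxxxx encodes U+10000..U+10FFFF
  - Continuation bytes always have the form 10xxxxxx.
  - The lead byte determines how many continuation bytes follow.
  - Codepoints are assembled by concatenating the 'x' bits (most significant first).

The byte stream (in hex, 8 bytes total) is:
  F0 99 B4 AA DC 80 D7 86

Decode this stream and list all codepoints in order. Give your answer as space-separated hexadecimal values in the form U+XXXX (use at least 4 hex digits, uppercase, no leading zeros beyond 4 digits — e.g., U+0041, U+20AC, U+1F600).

Byte[0]=F0: 4-byte lead, need 3 cont bytes. acc=0x0
Byte[1]=99: continuation. acc=(acc<<6)|0x19=0x19
Byte[2]=B4: continuation. acc=(acc<<6)|0x34=0x674
Byte[3]=AA: continuation. acc=(acc<<6)|0x2A=0x19D2A
Completed: cp=U+19D2A (starts at byte 0)
Byte[4]=DC: 2-byte lead, need 1 cont bytes. acc=0x1C
Byte[5]=80: continuation. acc=(acc<<6)|0x00=0x700
Completed: cp=U+0700 (starts at byte 4)
Byte[6]=D7: 2-byte lead, need 1 cont bytes. acc=0x17
Byte[7]=86: continuation. acc=(acc<<6)|0x06=0x5C6
Completed: cp=U+05C6 (starts at byte 6)

Answer: U+19D2A U+0700 U+05C6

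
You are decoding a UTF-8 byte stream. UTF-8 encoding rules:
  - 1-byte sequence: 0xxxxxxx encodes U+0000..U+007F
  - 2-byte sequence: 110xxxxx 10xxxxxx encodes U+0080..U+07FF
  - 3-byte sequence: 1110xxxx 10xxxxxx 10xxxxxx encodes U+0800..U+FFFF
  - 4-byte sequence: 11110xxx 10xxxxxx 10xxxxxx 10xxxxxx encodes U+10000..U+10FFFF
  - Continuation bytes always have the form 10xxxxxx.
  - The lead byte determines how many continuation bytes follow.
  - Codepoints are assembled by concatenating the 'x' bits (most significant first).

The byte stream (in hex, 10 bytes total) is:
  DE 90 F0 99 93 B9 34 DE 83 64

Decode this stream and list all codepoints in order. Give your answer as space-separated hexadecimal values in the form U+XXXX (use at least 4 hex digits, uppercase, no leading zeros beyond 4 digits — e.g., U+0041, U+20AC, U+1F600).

Answer: U+0790 U+194F9 U+0034 U+0783 U+0064

Derivation:
Byte[0]=DE: 2-byte lead, need 1 cont bytes. acc=0x1E
Byte[1]=90: continuation. acc=(acc<<6)|0x10=0x790
Completed: cp=U+0790 (starts at byte 0)
Byte[2]=F0: 4-byte lead, need 3 cont bytes. acc=0x0
Byte[3]=99: continuation. acc=(acc<<6)|0x19=0x19
Byte[4]=93: continuation. acc=(acc<<6)|0x13=0x653
Byte[5]=B9: continuation. acc=(acc<<6)|0x39=0x194F9
Completed: cp=U+194F9 (starts at byte 2)
Byte[6]=34: 1-byte ASCII. cp=U+0034
Byte[7]=DE: 2-byte lead, need 1 cont bytes. acc=0x1E
Byte[8]=83: continuation. acc=(acc<<6)|0x03=0x783
Completed: cp=U+0783 (starts at byte 7)
Byte[9]=64: 1-byte ASCII. cp=U+0064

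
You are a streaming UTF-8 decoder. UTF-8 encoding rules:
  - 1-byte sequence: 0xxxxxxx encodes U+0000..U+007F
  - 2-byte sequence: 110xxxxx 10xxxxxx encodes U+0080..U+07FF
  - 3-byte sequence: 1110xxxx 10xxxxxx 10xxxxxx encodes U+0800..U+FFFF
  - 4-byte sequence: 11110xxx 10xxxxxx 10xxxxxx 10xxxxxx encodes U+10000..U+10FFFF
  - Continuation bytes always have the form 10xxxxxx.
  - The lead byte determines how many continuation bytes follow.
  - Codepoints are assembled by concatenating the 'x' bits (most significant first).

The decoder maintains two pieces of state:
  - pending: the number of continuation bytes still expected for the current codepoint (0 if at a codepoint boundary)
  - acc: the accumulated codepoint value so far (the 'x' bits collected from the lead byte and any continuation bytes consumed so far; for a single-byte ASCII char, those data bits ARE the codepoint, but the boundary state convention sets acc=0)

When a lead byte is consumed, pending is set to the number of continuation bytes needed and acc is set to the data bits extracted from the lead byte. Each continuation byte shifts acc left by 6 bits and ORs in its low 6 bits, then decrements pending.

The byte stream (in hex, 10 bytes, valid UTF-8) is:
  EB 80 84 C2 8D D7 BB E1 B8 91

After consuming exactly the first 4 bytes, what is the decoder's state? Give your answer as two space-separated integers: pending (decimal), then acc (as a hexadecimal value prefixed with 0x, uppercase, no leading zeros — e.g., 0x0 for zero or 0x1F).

Byte[0]=EB: 3-byte lead. pending=2, acc=0xB
Byte[1]=80: continuation. acc=(acc<<6)|0x00=0x2C0, pending=1
Byte[2]=84: continuation. acc=(acc<<6)|0x04=0xB004, pending=0
Byte[3]=C2: 2-byte lead. pending=1, acc=0x2

Answer: 1 0x2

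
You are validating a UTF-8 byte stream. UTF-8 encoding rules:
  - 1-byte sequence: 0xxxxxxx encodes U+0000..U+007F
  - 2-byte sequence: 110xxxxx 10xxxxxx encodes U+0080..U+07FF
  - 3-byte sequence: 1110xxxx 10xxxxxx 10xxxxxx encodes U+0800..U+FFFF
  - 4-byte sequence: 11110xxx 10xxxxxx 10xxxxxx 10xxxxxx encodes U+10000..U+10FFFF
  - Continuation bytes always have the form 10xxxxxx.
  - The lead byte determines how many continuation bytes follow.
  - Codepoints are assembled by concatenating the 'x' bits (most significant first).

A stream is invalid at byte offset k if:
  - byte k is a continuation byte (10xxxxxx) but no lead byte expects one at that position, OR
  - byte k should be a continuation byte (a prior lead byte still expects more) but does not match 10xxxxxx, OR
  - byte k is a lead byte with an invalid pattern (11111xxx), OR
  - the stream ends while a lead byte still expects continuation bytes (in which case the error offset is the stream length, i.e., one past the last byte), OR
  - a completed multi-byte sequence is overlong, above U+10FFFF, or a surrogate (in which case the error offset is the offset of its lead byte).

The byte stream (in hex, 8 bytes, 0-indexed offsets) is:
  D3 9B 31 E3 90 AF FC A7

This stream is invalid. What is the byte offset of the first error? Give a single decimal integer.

Byte[0]=D3: 2-byte lead, need 1 cont bytes. acc=0x13
Byte[1]=9B: continuation. acc=(acc<<6)|0x1B=0x4DB
Completed: cp=U+04DB (starts at byte 0)
Byte[2]=31: 1-byte ASCII. cp=U+0031
Byte[3]=E3: 3-byte lead, need 2 cont bytes. acc=0x3
Byte[4]=90: continuation. acc=(acc<<6)|0x10=0xD0
Byte[5]=AF: continuation. acc=(acc<<6)|0x2F=0x342F
Completed: cp=U+342F (starts at byte 3)
Byte[6]=FC: INVALID lead byte (not 0xxx/110x/1110/11110)

Answer: 6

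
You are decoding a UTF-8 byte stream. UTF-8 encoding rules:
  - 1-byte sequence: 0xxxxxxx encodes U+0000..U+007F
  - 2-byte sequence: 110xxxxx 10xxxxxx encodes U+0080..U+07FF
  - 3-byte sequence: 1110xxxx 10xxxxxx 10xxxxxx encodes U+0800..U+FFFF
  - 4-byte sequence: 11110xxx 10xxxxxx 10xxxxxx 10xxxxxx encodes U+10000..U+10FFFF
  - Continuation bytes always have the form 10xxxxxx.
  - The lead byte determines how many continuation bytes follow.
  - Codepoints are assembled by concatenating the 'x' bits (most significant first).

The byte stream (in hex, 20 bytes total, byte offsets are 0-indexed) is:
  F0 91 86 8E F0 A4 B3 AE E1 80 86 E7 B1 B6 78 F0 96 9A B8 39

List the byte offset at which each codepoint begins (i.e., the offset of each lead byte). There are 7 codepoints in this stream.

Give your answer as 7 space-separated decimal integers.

Answer: 0 4 8 11 14 15 19

Derivation:
Byte[0]=F0: 4-byte lead, need 3 cont bytes. acc=0x0
Byte[1]=91: continuation. acc=(acc<<6)|0x11=0x11
Byte[2]=86: continuation. acc=(acc<<6)|0x06=0x446
Byte[3]=8E: continuation. acc=(acc<<6)|0x0E=0x1118E
Completed: cp=U+1118E (starts at byte 0)
Byte[4]=F0: 4-byte lead, need 3 cont bytes. acc=0x0
Byte[5]=A4: continuation. acc=(acc<<6)|0x24=0x24
Byte[6]=B3: continuation. acc=(acc<<6)|0x33=0x933
Byte[7]=AE: continuation. acc=(acc<<6)|0x2E=0x24CEE
Completed: cp=U+24CEE (starts at byte 4)
Byte[8]=E1: 3-byte lead, need 2 cont bytes. acc=0x1
Byte[9]=80: continuation. acc=(acc<<6)|0x00=0x40
Byte[10]=86: continuation. acc=(acc<<6)|0x06=0x1006
Completed: cp=U+1006 (starts at byte 8)
Byte[11]=E7: 3-byte lead, need 2 cont bytes. acc=0x7
Byte[12]=B1: continuation. acc=(acc<<6)|0x31=0x1F1
Byte[13]=B6: continuation. acc=(acc<<6)|0x36=0x7C76
Completed: cp=U+7C76 (starts at byte 11)
Byte[14]=78: 1-byte ASCII. cp=U+0078
Byte[15]=F0: 4-byte lead, need 3 cont bytes. acc=0x0
Byte[16]=96: continuation. acc=(acc<<6)|0x16=0x16
Byte[17]=9A: continuation. acc=(acc<<6)|0x1A=0x59A
Byte[18]=B8: continuation. acc=(acc<<6)|0x38=0x166B8
Completed: cp=U+166B8 (starts at byte 15)
Byte[19]=39: 1-byte ASCII. cp=U+0039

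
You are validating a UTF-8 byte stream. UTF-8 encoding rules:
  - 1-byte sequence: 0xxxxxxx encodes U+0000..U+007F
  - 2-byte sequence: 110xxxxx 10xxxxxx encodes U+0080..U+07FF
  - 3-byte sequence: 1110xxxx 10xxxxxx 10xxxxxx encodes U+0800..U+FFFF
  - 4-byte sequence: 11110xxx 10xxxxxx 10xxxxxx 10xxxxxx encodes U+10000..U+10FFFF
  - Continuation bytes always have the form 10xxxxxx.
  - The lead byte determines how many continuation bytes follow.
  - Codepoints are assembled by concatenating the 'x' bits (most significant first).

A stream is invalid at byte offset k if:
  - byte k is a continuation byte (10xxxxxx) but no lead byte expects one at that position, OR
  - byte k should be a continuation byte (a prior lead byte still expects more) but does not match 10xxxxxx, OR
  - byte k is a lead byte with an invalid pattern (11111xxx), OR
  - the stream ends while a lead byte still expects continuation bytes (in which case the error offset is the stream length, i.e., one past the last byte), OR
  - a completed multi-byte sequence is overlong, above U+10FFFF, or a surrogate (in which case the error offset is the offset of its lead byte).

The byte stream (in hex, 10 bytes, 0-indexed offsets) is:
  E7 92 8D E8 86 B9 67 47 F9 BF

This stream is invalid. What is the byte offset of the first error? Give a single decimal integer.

Answer: 8

Derivation:
Byte[0]=E7: 3-byte lead, need 2 cont bytes. acc=0x7
Byte[1]=92: continuation. acc=(acc<<6)|0x12=0x1D2
Byte[2]=8D: continuation. acc=(acc<<6)|0x0D=0x748D
Completed: cp=U+748D (starts at byte 0)
Byte[3]=E8: 3-byte lead, need 2 cont bytes. acc=0x8
Byte[4]=86: continuation. acc=(acc<<6)|0x06=0x206
Byte[5]=B9: continuation. acc=(acc<<6)|0x39=0x81B9
Completed: cp=U+81B9 (starts at byte 3)
Byte[6]=67: 1-byte ASCII. cp=U+0067
Byte[7]=47: 1-byte ASCII. cp=U+0047
Byte[8]=F9: INVALID lead byte (not 0xxx/110x/1110/11110)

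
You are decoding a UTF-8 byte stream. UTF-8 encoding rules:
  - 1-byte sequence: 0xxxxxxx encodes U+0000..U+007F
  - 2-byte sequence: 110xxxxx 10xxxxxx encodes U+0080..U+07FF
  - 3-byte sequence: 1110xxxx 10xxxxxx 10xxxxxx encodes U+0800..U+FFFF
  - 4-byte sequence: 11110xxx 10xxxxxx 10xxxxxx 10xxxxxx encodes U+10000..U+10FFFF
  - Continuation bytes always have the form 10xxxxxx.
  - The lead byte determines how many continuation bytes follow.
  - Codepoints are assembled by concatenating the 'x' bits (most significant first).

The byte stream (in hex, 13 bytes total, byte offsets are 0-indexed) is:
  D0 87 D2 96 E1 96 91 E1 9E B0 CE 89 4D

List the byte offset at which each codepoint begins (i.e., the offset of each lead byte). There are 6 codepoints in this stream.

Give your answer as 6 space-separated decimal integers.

Byte[0]=D0: 2-byte lead, need 1 cont bytes. acc=0x10
Byte[1]=87: continuation. acc=(acc<<6)|0x07=0x407
Completed: cp=U+0407 (starts at byte 0)
Byte[2]=D2: 2-byte lead, need 1 cont bytes. acc=0x12
Byte[3]=96: continuation. acc=(acc<<6)|0x16=0x496
Completed: cp=U+0496 (starts at byte 2)
Byte[4]=E1: 3-byte lead, need 2 cont bytes. acc=0x1
Byte[5]=96: continuation. acc=(acc<<6)|0x16=0x56
Byte[6]=91: continuation. acc=(acc<<6)|0x11=0x1591
Completed: cp=U+1591 (starts at byte 4)
Byte[7]=E1: 3-byte lead, need 2 cont bytes. acc=0x1
Byte[8]=9E: continuation. acc=(acc<<6)|0x1E=0x5E
Byte[9]=B0: continuation. acc=(acc<<6)|0x30=0x17B0
Completed: cp=U+17B0 (starts at byte 7)
Byte[10]=CE: 2-byte lead, need 1 cont bytes. acc=0xE
Byte[11]=89: continuation. acc=(acc<<6)|0x09=0x389
Completed: cp=U+0389 (starts at byte 10)
Byte[12]=4D: 1-byte ASCII. cp=U+004D

Answer: 0 2 4 7 10 12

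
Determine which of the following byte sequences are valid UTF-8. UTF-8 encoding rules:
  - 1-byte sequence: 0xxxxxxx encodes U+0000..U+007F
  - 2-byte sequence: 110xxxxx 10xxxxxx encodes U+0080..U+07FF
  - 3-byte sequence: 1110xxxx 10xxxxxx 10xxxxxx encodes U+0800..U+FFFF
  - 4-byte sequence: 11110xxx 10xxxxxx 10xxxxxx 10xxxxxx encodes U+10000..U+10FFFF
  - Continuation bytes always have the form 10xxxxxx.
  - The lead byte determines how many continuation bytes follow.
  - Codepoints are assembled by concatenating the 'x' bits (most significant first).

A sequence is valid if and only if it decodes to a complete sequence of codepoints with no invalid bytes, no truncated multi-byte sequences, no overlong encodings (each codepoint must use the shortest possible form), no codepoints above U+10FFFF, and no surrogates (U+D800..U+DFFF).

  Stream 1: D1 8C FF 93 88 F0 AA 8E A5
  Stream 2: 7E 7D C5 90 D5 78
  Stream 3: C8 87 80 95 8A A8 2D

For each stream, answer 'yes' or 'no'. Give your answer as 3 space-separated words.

Stream 1: error at byte offset 2. INVALID
Stream 2: error at byte offset 5. INVALID
Stream 3: error at byte offset 2. INVALID

Answer: no no no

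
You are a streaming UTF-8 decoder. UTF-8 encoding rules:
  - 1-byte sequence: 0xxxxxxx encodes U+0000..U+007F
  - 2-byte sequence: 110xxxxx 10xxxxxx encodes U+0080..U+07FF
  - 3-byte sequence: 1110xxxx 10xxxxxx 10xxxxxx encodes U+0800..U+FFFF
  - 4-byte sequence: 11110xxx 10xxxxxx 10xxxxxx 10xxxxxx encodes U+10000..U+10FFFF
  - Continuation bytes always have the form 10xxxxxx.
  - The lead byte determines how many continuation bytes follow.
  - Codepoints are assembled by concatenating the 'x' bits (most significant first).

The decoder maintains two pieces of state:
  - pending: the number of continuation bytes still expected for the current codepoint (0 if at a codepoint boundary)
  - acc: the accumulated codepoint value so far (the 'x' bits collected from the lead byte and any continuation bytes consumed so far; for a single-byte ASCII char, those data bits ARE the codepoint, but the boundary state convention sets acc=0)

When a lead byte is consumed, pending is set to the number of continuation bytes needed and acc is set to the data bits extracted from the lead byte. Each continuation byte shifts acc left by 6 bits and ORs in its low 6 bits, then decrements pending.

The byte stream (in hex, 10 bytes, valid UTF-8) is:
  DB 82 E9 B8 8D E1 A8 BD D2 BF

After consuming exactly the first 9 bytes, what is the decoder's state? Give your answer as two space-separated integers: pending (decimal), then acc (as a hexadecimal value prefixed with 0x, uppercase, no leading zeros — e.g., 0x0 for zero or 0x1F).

Answer: 1 0x12

Derivation:
Byte[0]=DB: 2-byte lead. pending=1, acc=0x1B
Byte[1]=82: continuation. acc=(acc<<6)|0x02=0x6C2, pending=0
Byte[2]=E9: 3-byte lead. pending=2, acc=0x9
Byte[3]=B8: continuation. acc=(acc<<6)|0x38=0x278, pending=1
Byte[4]=8D: continuation. acc=(acc<<6)|0x0D=0x9E0D, pending=0
Byte[5]=E1: 3-byte lead. pending=2, acc=0x1
Byte[6]=A8: continuation. acc=(acc<<6)|0x28=0x68, pending=1
Byte[7]=BD: continuation. acc=(acc<<6)|0x3D=0x1A3D, pending=0
Byte[8]=D2: 2-byte lead. pending=1, acc=0x12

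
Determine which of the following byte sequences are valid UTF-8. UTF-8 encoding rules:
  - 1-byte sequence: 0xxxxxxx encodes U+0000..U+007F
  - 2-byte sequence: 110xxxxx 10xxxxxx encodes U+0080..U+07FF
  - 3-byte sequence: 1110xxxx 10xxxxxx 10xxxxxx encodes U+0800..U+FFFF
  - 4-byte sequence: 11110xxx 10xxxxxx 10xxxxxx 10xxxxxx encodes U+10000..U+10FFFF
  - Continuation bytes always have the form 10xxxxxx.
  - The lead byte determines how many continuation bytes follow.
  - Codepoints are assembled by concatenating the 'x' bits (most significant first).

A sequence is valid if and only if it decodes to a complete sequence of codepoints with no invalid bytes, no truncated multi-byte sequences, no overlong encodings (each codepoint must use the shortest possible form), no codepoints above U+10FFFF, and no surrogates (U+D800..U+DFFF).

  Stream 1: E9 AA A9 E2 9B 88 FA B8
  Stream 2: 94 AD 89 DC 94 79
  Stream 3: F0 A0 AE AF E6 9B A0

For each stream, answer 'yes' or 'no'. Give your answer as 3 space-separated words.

Answer: no no yes

Derivation:
Stream 1: error at byte offset 6. INVALID
Stream 2: error at byte offset 0. INVALID
Stream 3: decodes cleanly. VALID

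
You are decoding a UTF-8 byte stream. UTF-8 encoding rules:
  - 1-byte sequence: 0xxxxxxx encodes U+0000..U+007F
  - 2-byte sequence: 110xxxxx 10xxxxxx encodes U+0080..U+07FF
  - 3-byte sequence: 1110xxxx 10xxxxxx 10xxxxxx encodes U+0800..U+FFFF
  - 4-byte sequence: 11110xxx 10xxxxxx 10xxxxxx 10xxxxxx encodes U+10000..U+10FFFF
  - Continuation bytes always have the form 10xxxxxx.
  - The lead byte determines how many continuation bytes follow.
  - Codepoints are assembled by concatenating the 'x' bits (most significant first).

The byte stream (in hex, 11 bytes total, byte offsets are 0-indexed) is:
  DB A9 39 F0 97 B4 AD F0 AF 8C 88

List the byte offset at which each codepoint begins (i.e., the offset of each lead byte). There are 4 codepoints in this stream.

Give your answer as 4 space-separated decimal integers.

Byte[0]=DB: 2-byte lead, need 1 cont bytes. acc=0x1B
Byte[1]=A9: continuation. acc=(acc<<6)|0x29=0x6E9
Completed: cp=U+06E9 (starts at byte 0)
Byte[2]=39: 1-byte ASCII. cp=U+0039
Byte[3]=F0: 4-byte lead, need 3 cont bytes. acc=0x0
Byte[4]=97: continuation. acc=(acc<<6)|0x17=0x17
Byte[5]=B4: continuation. acc=(acc<<6)|0x34=0x5F4
Byte[6]=AD: continuation. acc=(acc<<6)|0x2D=0x17D2D
Completed: cp=U+17D2D (starts at byte 3)
Byte[7]=F0: 4-byte lead, need 3 cont bytes. acc=0x0
Byte[8]=AF: continuation. acc=(acc<<6)|0x2F=0x2F
Byte[9]=8C: continuation. acc=(acc<<6)|0x0C=0xBCC
Byte[10]=88: continuation. acc=(acc<<6)|0x08=0x2F308
Completed: cp=U+2F308 (starts at byte 7)

Answer: 0 2 3 7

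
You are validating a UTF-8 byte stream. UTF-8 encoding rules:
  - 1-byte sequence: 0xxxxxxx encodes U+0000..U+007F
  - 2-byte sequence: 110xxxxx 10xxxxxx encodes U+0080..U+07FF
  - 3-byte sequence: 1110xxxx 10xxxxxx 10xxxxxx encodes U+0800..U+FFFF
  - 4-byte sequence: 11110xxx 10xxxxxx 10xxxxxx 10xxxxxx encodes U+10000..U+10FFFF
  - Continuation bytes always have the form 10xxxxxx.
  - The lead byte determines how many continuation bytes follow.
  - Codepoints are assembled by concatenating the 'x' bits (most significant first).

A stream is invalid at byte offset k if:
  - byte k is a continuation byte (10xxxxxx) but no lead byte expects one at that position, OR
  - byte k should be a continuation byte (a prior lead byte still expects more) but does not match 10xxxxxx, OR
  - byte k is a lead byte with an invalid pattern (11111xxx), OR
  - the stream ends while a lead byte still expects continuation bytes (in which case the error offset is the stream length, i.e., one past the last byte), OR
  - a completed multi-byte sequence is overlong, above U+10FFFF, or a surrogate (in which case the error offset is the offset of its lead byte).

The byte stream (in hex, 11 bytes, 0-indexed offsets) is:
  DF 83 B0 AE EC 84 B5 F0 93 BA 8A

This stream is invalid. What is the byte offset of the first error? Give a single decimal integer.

Byte[0]=DF: 2-byte lead, need 1 cont bytes. acc=0x1F
Byte[1]=83: continuation. acc=(acc<<6)|0x03=0x7C3
Completed: cp=U+07C3 (starts at byte 0)
Byte[2]=B0: INVALID lead byte (not 0xxx/110x/1110/11110)

Answer: 2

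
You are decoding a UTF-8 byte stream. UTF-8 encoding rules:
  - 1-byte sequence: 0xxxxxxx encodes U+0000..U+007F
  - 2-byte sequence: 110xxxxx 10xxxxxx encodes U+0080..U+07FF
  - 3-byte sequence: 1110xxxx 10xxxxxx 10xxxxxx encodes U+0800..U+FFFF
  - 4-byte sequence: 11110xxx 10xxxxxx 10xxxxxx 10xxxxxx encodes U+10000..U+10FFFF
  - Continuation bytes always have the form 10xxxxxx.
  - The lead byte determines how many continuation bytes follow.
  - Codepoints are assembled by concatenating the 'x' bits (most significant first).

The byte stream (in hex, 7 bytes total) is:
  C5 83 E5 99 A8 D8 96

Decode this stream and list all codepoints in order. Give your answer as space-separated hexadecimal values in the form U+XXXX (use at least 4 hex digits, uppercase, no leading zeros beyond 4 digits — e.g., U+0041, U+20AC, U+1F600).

Byte[0]=C5: 2-byte lead, need 1 cont bytes. acc=0x5
Byte[1]=83: continuation. acc=(acc<<6)|0x03=0x143
Completed: cp=U+0143 (starts at byte 0)
Byte[2]=E5: 3-byte lead, need 2 cont bytes. acc=0x5
Byte[3]=99: continuation. acc=(acc<<6)|0x19=0x159
Byte[4]=A8: continuation. acc=(acc<<6)|0x28=0x5668
Completed: cp=U+5668 (starts at byte 2)
Byte[5]=D8: 2-byte lead, need 1 cont bytes. acc=0x18
Byte[6]=96: continuation. acc=(acc<<6)|0x16=0x616
Completed: cp=U+0616 (starts at byte 5)

Answer: U+0143 U+5668 U+0616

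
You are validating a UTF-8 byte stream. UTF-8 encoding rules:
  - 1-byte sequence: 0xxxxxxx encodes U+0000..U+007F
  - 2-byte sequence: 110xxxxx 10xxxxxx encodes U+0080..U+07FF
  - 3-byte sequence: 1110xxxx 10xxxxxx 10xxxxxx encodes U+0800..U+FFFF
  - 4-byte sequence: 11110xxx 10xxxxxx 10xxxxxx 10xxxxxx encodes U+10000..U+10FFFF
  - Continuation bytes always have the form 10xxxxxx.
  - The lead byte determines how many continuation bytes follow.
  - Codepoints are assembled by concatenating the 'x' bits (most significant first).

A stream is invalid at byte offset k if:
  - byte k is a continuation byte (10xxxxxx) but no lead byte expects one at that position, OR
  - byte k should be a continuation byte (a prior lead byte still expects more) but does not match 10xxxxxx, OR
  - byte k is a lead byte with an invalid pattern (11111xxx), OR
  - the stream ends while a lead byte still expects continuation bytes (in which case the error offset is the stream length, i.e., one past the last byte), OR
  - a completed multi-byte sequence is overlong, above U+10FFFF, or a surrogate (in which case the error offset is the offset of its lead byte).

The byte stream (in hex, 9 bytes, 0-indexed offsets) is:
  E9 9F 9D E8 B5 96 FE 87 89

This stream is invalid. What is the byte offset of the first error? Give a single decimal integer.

Answer: 6

Derivation:
Byte[0]=E9: 3-byte lead, need 2 cont bytes. acc=0x9
Byte[1]=9F: continuation. acc=(acc<<6)|0x1F=0x25F
Byte[2]=9D: continuation. acc=(acc<<6)|0x1D=0x97DD
Completed: cp=U+97DD (starts at byte 0)
Byte[3]=E8: 3-byte lead, need 2 cont bytes. acc=0x8
Byte[4]=B5: continuation. acc=(acc<<6)|0x35=0x235
Byte[5]=96: continuation. acc=(acc<<6)|0x16=0x8D56
Completed: cp=U+8D56 (starts at byte 3)
Byte[6]=FE: INVALID lead byte (not 0xxx/110x/1110/11110)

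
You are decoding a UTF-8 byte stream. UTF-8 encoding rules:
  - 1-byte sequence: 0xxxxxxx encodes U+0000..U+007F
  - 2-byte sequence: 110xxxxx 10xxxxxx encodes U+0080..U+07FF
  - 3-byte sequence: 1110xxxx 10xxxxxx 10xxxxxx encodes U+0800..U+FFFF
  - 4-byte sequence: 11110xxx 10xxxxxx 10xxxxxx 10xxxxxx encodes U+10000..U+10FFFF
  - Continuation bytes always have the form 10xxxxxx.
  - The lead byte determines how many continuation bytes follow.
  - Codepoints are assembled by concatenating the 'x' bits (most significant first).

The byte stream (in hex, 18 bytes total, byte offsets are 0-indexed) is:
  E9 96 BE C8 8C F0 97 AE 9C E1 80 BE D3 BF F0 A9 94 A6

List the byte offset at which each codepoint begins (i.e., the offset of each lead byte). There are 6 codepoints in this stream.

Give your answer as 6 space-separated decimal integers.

Answer: 0 3 5 9 12 14

Derivation:
Byte[0]=E9: 3-byte lead, need 2 cont bytes. acc=0x9
Byte[1]=96: continuation. acc=(acc<<6)|0x16=0x256
Byte[2]=BE: continuation. acc=(acc<<6)|0x3E=0x95BE
Completed: cp=U+95BE (starts at byte 0)
Byte[3]=C8: 2-byte lead, need 1 cont bytes. acc=0x8
Byte[4]=8C: continuation. acc=(acc<<6)|0x0C=0x20C
Completed: cp=U+020C (starts at byte 3)
Byte[5]=F0: 4-byte lead, need 3 cont bytes. acc=0x0
Byte[6]=97: continuation. acc=(acc<<6)|0x17=0x17
Byte[7]=AE: continuation. acc=(acc<<6)|0x2E=0x5EE
Byte[8]=9C: continuation. acc=(acc<<6)|0x1C=0x17B9C
Completed: cp=U+17B9C (starts at byte 5)
Byte[9]=E1: 3-byte lead, need 2 cont bytes. acc=0x1
Byte[10]=80: continuation. acc=(acc<<6)|0x00=0x40
Byte[11]=BE: continuation. acc=(acc<<6)|0x3E=0x103E
Completed: cp=U+103E (starts at byte 9)
Byte[12]=D3: 2-byte lead, need 1 cont bytes. acc=0x13
Byte[13]=BF: continuation. acc=(acc<<6)|0x3F=0x4FF
Completed: cp=U+04FF (starts at byte 12)
Byte[14]=F0: 4-byte lead, need 3 cont bytes. acc=0x0
Byte[15]=A9: continuation. acc=(acc<<6)|0x29=0x29
Byte[16]=94: continuation. acc=(acc<<6)|0x14=0xA54
Byte[17]=A6: continuation. acc=(acc<<6)|0x26=0x29526
Completed: cp=U+29526 (starts at byte 14)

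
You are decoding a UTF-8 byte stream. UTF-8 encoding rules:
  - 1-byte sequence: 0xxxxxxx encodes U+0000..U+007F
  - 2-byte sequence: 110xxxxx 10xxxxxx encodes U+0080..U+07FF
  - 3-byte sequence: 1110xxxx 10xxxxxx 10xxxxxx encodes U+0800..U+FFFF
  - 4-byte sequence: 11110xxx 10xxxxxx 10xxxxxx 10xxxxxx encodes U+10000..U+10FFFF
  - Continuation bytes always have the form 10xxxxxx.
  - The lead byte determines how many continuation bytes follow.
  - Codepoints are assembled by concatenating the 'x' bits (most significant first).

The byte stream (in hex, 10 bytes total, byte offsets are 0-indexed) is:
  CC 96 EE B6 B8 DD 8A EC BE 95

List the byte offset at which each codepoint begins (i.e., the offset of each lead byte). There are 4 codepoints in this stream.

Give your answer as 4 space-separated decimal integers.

Answer: 0 2 5 7

Derivation:
Byte[0]=CC: 2-byte lead, need 1 cont bytes. acc=0xC
Byte[1]=96: continuation. acc=(acc<<6)|0x16=0x316
Completed: cp=U+0316 (starts at byte 0)
Byte[2]=EE: 3-byte lead, need 2 cont bytes. acc=0xE
Byte[3]=B6: continuation. acc=(acc<<6)|0x36=0x3B6
Byte[4]=B8: continuation. acc=(acc<<6)|0x38=0xEDB8
Completed: cp=U+EDB8 (starts at byte 2)
Byte[5]=DD: 2-byte lead, need 1 cont bytes. acc=0x1D
Byte[6]=8A: continuation. acc=(acc<<6)|0x0A=0x74A
Completed: cp=U+074A (starts at byte 5)
Byte[7]=EC: 3-byte lead, need 2 cont bytes. acc=0xC
Byte[8]=BE: continuation. acc=(acc<<6)|0x3E=0x33E
Byte[9]=95: continuation. acc=(acc<<6)|0x15=0xCF95
Completed: cp=U+CF95 (starts at byte 7)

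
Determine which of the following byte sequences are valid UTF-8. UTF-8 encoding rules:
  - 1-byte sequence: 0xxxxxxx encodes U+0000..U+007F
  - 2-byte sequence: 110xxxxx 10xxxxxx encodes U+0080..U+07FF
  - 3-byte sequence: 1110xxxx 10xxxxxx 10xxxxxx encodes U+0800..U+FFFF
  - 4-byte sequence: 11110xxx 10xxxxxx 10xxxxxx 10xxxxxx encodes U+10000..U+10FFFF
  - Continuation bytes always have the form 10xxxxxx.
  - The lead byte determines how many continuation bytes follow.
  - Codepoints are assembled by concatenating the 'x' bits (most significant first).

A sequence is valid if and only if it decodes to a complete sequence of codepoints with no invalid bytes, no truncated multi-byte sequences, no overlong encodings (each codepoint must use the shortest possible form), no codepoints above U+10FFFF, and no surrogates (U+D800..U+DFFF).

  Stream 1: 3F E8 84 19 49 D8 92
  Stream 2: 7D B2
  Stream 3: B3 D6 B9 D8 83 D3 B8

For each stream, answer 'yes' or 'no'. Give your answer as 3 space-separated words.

Answer: no no no

Derivation:
Stream 1: error at byte offset 3. INVALID
Stream 2: error at byte offset 1. INVALID
Stream 3: error at byte offset 0. INVALID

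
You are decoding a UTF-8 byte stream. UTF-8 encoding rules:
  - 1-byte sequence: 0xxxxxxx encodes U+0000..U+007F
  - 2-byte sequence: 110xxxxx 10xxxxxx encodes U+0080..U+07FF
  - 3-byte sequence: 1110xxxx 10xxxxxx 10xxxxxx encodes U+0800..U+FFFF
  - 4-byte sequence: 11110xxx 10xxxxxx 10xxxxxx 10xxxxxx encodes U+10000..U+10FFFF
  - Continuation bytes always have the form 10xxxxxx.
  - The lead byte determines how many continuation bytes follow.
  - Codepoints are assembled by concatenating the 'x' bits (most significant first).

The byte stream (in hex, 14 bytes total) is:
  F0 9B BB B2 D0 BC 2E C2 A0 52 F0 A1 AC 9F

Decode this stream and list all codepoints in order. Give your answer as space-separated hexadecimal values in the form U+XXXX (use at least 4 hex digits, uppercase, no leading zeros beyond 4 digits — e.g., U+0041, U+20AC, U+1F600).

Byte[0]=F0: 4-byte lead, need 3 cont bytes. acc=0x0
Byte[1]=9B: continuation. acc=(acc<<6)|0x1B=0x1B
Byte[2]=BB: continuation. acc=(acc<<6)|0x3B=0x6FB
Byte[3]=B2: continuation. acc=(acc<<6)|0x32=0x1BEF2
Completed: cp=U+1BEF2 (starts at byte 0)
Byte[4]=D0: 2-byte lead, need 1 cont bytes. acc=0x10
Byte[5]=BC: continuation. acc=(acc<<6)|0x3C=0x43C
Completed: cp=U+043C (starts at byte 4)
Byte[6]=2E: 1-byte ASCII. cp=U+002E
Byte[7]=C2: 2-byte lead, need 1 cont bytes. acc=0x2
Byte[8]=A0: continuation. acc=(acc<<6)|0x20=0xA0
Completed: cp=U+00A0 (starts at byte 7)
Byte[9]=52: 1-byte ASCII. cp=U+0052
Byte[10]=F0: 4-byte lead, need 3 cont bytes. acc=0x0
Byte[11]=A1: continuation. acc=(acc<<6)|0x21=0x21
Byte[12]=AC: continuation. acc=(acc<<6)|0x2C=0x86C
Byte[13]=9F: continuation. acc=(acc<<6)|0x1F=0x21B1F
Completed: cp=U+21B1F (starts at byte 10)

Answer: U+1BEF2 U+043C U+002E U+00A0 U+0052 U+21B1F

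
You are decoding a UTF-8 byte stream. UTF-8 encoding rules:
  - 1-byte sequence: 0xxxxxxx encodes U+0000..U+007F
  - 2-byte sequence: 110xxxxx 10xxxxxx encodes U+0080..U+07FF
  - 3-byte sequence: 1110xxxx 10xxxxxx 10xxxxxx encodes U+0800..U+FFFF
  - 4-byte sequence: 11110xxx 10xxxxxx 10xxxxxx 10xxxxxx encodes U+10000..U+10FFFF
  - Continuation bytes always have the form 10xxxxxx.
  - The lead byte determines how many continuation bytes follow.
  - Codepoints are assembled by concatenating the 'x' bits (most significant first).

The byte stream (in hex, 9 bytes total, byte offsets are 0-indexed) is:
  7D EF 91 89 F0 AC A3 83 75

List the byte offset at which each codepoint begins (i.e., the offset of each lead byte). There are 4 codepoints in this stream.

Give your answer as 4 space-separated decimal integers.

Answer: 0 1 4 8

Derivation:
Byte[0]=7D: 1-byte ASCII. cp=U+007D
Byte[1]=EF: 3-byte lead, need 2 cont bytes. acc=0xF
Byte[2]=91: continuation. acc=(acc<<6)|0x11=0x3D1
Byte[3]=89: continuation. acc=(acc<<6)|0x09=0xF449
Completed: cp=U+F449 (starts at byte 1)
Byte[4]=F0: 4-byte lead, need 3 cont bytes. acc=0x0
Byte[5]=AC: continuation. acc=(acc<<6)|0x2C=0x2C
Byte[6]=A3: continuation. acc=(acc<<6)|0x23=0xB23
Byte[7]=83: continuation. acc=(acc<<6)|0x03=0x2C8C3
Completed: cp=U+2C8C3 (starts at byte 4)
Byte[8]=75: 1-byte ASCII. cp=U+0075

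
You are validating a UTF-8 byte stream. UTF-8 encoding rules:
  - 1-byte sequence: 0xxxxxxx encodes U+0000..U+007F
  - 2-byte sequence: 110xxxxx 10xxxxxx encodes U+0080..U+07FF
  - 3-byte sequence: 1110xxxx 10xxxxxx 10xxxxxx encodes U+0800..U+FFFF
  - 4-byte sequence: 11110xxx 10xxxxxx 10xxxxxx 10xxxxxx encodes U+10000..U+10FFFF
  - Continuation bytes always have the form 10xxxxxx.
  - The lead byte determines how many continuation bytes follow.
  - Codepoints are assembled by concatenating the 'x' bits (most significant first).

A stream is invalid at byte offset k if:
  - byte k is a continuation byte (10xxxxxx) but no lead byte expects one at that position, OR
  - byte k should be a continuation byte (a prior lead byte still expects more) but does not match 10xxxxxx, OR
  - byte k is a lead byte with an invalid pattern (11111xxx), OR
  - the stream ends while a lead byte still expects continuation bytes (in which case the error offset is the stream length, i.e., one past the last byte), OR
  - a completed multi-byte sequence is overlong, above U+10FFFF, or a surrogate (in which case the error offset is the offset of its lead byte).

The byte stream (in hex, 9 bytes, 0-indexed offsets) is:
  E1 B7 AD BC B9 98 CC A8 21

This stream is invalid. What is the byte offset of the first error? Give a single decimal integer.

Byte[0]=E1: 3-byte lead, need 2 cont bytes. acc=0x1
Byte[1]=B7: continuation. acc=(acc<<6)|0x37=0x77
Byte[2]=AD: continuation. acc=(acc<<6)|0x2D=0x1DED
Completed: cp=U+1DED (starts at byte 0)
Byte[3]=BC: INVALID lead byte (not 0xxx/110x/1110/11110)

Answer: 3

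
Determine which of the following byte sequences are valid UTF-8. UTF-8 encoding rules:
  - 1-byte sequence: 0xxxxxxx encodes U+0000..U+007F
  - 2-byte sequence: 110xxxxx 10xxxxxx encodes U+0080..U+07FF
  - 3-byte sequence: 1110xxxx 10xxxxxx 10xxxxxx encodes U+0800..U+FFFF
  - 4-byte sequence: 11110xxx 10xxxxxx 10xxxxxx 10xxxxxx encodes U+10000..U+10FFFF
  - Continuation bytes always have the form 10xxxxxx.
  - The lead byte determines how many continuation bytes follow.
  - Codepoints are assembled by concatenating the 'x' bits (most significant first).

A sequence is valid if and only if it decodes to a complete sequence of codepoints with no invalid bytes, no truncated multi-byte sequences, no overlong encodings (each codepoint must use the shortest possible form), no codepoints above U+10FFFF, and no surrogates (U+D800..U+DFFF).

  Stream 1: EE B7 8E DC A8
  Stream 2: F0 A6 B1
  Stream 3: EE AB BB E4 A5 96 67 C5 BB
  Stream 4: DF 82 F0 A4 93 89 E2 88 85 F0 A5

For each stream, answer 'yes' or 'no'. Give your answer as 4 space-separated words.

Answer: yes no yes no

Derivation:
Stream 1: decodes cleanly. VALID
Stream 2: error at byte offset 3. INVALID
Stream 3: decodes cleanly. VALID
Stream 4: error at byte offset 11. INVALID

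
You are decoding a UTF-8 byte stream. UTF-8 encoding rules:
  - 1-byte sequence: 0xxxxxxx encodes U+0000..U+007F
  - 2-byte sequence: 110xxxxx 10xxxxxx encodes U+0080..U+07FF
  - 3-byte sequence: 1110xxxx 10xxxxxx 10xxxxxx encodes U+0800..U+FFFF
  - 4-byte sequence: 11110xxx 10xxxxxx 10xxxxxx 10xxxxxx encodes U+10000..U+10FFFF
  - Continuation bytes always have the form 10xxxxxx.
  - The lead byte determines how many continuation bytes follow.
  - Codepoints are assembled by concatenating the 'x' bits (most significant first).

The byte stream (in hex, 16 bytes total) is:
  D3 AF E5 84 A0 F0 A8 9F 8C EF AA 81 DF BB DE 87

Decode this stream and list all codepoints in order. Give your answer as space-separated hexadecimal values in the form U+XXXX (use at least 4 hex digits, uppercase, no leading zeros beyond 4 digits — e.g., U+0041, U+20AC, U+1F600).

Answer: U+04EF U+5120 U+287CC U+FA81 U+07FB U+0787

Derivation:
Byte[0]=D3: 2-byte lead, need 1 cont bytes. acc=0x13
Byte[1]=AF: continuation. acc=(acc<<6)|0x2F=0x4EF
Completed: cp=U+04EF (starts at byte 0)
Byte[2]=E5: 3-byte lead, need 2 cont bytes. acc=0x5
Byte[3]=84: continuation. acc=(acc<<6)|0x04=0x144
Byte[4]=A0: continuation. acc=(acc<<6)|0x20=0x5120
Completed: cp=U+5120 (starts at byte 2)
Byte[5]=F0: 4-byte lead, need 3 cont bytes. acc=0x0
Byte[6]=A8: continuation. acc=(acc<<6)|0x28=0x28
Byte[7]=9F: continuation. acc=(acc<<6)|0x1F=0xA1F
Byte[8]=8C: continuation. acc=(acc<<6)|0x0C=0x287CC
Completed: cp=U+287CC (starts at byte 5)
Byte[9]=EF: 3-byte lead, need 2 cont bytes. acc=0xF
Byte[10]=AA: continuation. acc=(acc<<6)|0x2A=0x3EA
Byte[11]=81: continuation. acc=(acc<<6)|0x01=0xFA81
Completed: cp=U+FA81 (starts at byte 9)
Byte[12]=DF: 2-byte lead, need 1 cont bytes. acc=0x1F
Byte[13]=BB: continuation. acc=(acc<<6)|0x3B=0x7FB
Completed: cp=U+07FB (starts at byte 12)
Byte[14]=DE: 2-byte lead, need 1 cont bytes. acc=0x1E
Byte[15]=87: continuation. acc=(acc<<6)|0x07=0x787
Completed: cp=U+0787 (starts at byte 14)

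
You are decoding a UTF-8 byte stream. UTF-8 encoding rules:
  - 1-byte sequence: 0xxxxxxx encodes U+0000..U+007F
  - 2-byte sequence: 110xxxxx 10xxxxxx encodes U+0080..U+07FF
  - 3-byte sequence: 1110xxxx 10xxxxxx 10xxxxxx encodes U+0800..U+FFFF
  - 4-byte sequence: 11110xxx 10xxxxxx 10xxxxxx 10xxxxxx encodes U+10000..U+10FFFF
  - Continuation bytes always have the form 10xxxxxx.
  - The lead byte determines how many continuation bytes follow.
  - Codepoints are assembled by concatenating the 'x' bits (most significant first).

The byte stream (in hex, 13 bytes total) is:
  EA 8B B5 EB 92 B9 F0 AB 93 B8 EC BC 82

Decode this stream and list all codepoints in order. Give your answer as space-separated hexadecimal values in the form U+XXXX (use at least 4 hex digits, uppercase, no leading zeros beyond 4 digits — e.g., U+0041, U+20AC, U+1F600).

Byte[0]=EA: 3-byte lead, need 2 cont bytes. acc=0xA
Byte[1]=8B: continuation. acc=(acc<<6)|0x0B=0x28B
Byte[2]=B5: continuation. acc=(acc<<6)|0x35=0xA2F5
Completed: cp=U+A2F5 (starts at byte 0)
Byte[3]=EB: 3-byte lead, need 2 cont bytes. acc=0xB
Byte[4]=92: continuation. acc=(acc<<6)|0x12=0x2D2
Byte[5]=B9: continuation. acc=(acc<<6)|0x39=0xB4B9
Completed: cp=U+B4B9 (starts at byte 3)
Byte[6]=F0: 4-byte lead, need 3 cont bytes. acc=0x0
Byte[7]=AB: continuation. acc=(acc<<6)|0x2B=0x2B
Byte[8]=93: continuation. acc=(acc<<6)|0x13=0xAD3
Byte[9]=B8: continuation. acc=(acc<<6)|0x38=0x2B4F8
Completed: cp=U+2B4F8 (starts at byte 6)
Byte[10]=EC: 3-byte lead, need 2 cont bytes. acc=0xC
Byte[11]=BC: continuation. acc=(acc<<6)|0x3C=0x33C
Byte[12]=82: continuation. acc=(acc<<6)|0x02=0xCF02
Completed: cp=U+CF02 (starts at byte 10)

Answer: U+A2F5 U+B4B9 U+2B4F8 U+CF02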